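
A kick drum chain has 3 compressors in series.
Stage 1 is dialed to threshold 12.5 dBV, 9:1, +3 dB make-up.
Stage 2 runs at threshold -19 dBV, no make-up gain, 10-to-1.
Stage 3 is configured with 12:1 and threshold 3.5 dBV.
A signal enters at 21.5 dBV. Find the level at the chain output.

Stage 1: 21.5 dBV is 9 dB over 12.5 dBV; at 9:1 that becomes 1 dB over, giving 13.5 dBV; +3 dB make-up → 16.5 dBV.
Stage 2: overshoot 35.5 dB → 35.5/10 = 3.55 dB → -15.45 dBV.
Stage 3: below threshold (-15.45 ≤ 3.5); passes unchanged; output -15.45 dBV.

-15.45 dBV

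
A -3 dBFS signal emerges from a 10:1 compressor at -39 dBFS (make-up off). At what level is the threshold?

Let T be the threshold. Output overshoot = (input overshoot)/R, so -39 − T = (-3 − T)/10.
10·(-39 − T) = -3 − T → 9·T = -390 − (-3) = -387.
T = -387/9 = -43 dBFS.

-43 dBFS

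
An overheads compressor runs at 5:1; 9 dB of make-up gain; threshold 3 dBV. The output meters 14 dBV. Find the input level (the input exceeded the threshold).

13 dBV

Before make-up, the level was 14 − 9 = 5 dBV.
That's 2 dB above the 3 dBV threshold.
Input overshoot = R × output overshoot = 10 dB → input = 3 + 10 = 13 dBV.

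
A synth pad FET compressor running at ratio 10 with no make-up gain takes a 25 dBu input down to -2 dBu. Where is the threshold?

Input is 30 dB above T (since output overshoot × R = input overshoot: (-2 − T)·10 = 25 − T gives T = -5 dBu).
Check: -5 + (25 − (-5))/10 = -5 + 3 = -2 dBu. ✓

-5 dBu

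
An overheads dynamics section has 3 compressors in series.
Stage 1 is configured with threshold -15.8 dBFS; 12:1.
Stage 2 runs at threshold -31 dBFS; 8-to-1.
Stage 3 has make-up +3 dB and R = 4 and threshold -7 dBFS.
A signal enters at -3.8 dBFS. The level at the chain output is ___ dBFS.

-25.975 dBFS

Stage 1: -3.8 dBFS is 12 dB over -15.8 dBFS; at 12:1 that becomes 1 dB over, giving -14.8 dBFS.
Stage 2: 16.2 dB above -31 dBFS, reduced 8:1 to 2.025 dB above → -28.975 dBFS.
Stage 3: below threshold (-28.975 ≤ -7); passes unchanged; make-up brings it to -25.975 dBFS.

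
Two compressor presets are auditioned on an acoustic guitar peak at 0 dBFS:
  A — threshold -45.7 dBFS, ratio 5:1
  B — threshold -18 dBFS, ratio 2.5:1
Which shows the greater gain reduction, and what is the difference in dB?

A: overshoot 45.7 dB → output overshoot 9.14 dB → GR 36.56 dB.
B: overshoot 18 dB → output overshoot 7.2 dB → GR 10.8 dB.
Difference: 25.76 dB in favour of A.

A, by 25.76 dB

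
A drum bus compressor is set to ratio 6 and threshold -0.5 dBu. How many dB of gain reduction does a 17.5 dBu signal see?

The signal is 18 dB above threshold.
After 6:1 compression the overshoot becomes 18/6 = 3 dB.
GR = overshoot in − overshoot out = 18 − 3 = 15 dB.

15 dB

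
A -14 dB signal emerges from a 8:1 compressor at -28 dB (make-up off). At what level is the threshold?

Input is 16 dB above T (since output overshoot × R = input overshoot: (-28 − T)·8 = -14 − T gives T = -30 dB).
Check: -30 + (-14 − (-30))/8 = -30 + 2 = -28 dB. ✓

-30 dB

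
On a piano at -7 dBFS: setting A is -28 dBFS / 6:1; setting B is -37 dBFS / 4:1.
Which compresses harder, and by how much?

A: GR = 21 − 21/6 = 17.5 dB.
B: GR = 30 − 30/4 = 22.5 dB.
B applies 5 dB more gain reduction.

B, by 5 dB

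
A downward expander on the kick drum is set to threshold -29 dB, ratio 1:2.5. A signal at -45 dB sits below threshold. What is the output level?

Undershoot = (-29) − (-45) = 16 dB.
At 1:2.5, that expands to 40 dB under threshold.
Output = -29 − 40 = -69 dB.

-69 dB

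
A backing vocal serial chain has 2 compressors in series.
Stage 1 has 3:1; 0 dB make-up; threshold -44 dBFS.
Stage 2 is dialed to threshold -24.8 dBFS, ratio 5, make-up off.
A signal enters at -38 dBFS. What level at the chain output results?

-42 dBFS

Stage 1: -38 dBFS is 6 dB over -44 dBFS; at 3:1 that becomes 2 dB over, giving -42 dBFS.
Stage 2: below threshold (-42 ≤ -24.8); passes unchanged; output -42 dBFS.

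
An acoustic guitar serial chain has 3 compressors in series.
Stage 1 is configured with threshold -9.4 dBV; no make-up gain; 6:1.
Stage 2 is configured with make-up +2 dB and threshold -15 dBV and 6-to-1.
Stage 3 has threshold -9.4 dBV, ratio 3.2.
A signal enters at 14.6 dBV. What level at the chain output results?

-11.4 dBV

Stage 1: 14.6 dBV is 24 dB over -9.4 dBV; at 6:1 that becomes 4 dB over, giving -5.4 dBV.
Stage 2: 9.6 dB above -15 dBV, reduced 6:1 to 1.6 dB above → -13.4 dBV; +2 dB make-up → -11.4 dBV.
Stage 3: -11.4 dBV is at or below the -9.4 dBV threshold — no compression; output -11.4 dBV.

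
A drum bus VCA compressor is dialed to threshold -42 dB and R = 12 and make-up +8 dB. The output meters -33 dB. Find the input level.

Before make-up, the level was -33 − 8 = -41 dB.
The compressed level sits -41 − (-42) = 1 dB over threshold.
Input overshoot = R × output overshoot = 12 dB → input = -42 + 12 = -30 dB.

-30 dB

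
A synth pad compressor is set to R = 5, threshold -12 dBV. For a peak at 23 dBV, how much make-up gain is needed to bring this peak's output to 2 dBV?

The peak compresses to -12 + 35/5 = -5 dBV.
To reach 2 dBV requires 2 − (-5) = 7 dB of make-up.

7 dB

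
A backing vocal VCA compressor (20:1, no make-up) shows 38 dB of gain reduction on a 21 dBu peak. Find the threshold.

-19 dBu

Gain reduction = 21 − (-17) = 38 dB; output overshoot = GR / (R − 1) = 38 / 19 = 2 dB.
Threshold = output − output overshoot = -17 − 2 = -19 dBu.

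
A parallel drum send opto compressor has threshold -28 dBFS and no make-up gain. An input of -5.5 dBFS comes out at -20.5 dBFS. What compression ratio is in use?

Input overshoot = -5.5 − (-28) = 22.5 dB; output overshoot = -20.5 − (-28) = 7.5 dB.
Ratio = 22.5 / 7.5 = 3.

3:1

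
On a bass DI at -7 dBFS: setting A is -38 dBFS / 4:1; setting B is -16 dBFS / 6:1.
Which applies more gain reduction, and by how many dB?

A: overshoot 31 dB → output overshoot 7.75 dB → GR 23.25 dB.
B: overshoot 9 dB → output overshoot 1.5 dB → GR 7.5 dB.
A reduces 15.75 dB more.

A, by 15.75 dB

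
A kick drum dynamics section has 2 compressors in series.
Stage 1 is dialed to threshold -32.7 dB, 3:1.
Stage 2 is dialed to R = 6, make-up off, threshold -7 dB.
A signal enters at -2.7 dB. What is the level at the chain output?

Stage 1: -2.7 dB is 30 dB over -32.7 dB; at 3:1 that becomes 10 dB over, giving -22.7 dB.
Stage 2: -22.7 dB ≤ -7 dB, so stage 2 doesn't engage; output -22.7 dB.

-22.7 dB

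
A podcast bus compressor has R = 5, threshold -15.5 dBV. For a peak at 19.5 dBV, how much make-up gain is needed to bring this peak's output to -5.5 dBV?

3 dB

Without make-up, output = threshold + overshoot/5 = -15.5 + 7 = -8.5 dBV.
Gap to target: 3 dB.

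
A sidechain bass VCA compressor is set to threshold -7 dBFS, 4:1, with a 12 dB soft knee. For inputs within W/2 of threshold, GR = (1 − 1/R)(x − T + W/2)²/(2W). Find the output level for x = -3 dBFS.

x − T + W/2 = -3 − (-7) + 6 = 10.
GR = (1 − 1/4) × 10² / 24 = 0.75 × 100 / 24 = 3.125 dB.
Output = -3 − 3.125 = -6.125 dBFS.

-6.125 dBFS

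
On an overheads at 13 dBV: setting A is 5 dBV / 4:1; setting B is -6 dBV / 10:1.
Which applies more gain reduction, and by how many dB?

B, by 11.1 dB

A: 8 dB over, compressed to 2 dB over, so 6 dB of GR.
B: 19 dB over, compressed to 1.9 dB over, so 17.1 dB of GR.
B applies 11.1 dB more gain reduction.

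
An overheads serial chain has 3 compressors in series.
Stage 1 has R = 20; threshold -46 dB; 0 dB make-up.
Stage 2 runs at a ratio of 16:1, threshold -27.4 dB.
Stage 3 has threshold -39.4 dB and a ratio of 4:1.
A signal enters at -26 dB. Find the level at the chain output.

-45 dB

Stage 1: 20 dB above -46 dB, reduced 20:1 to 1 dB above → -45 dB.
Stage 2: -45 dB is at or below the -27.4 dB threshold — no compression; output -45 dB.
Stage 3: -45 dB is at or below the -39.4 dB threshold — no compression; output -45 dB.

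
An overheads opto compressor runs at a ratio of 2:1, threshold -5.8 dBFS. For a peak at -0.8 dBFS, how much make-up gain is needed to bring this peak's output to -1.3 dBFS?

Without make-up, output = threshold + overshoot/2 = -5.8 + 2.5 = -3.3 dBFS.
Gap to target: 2 dB.

2 dB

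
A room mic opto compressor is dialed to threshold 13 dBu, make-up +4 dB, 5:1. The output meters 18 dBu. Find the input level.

18 dBu

Stripping the +4 dB make-up gives 14 dBu at the gain stage.
That's 1 dB above the 13 dBu threshold.
Undo the ratio: input overshoot = 1 × 5 = 5 dB, giving input = 18 dBu.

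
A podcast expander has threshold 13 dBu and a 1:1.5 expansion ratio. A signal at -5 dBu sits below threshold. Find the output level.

Undershoot = 13 − (-5) = 18 dB.
At 1:1.5, that expands to 27 dB under threshold.
Output = 13 − 27 = -14 dBu.

-14 dBu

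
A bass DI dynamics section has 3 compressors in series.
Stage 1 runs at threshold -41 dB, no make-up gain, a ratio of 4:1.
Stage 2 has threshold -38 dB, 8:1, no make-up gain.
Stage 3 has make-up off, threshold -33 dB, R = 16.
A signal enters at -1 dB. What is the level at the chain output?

-37.125 dB

Stage 1: overshoot 40 dB → 40/4 = 10 dB → -31 dB.
Stage 2: 7 dB above -38 dB, reduced 8:1 to 0.875 dB above → -37.125 dB.
Stage 3: -37.125 dB is at or below the -33 dB threshold — no compression; output -37.125 dB.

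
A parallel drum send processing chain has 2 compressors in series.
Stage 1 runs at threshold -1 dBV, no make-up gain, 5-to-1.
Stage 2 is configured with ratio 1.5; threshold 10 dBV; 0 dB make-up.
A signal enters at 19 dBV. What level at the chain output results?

Stage 1: 19 dBV is 20 dB over -1 dBV; at 5:1 that becomes 4 dB over, giving 3 dBV.
Stage 2: 3 dBV ≤ 10 dBV, so stage 2 doesn't engage; output 3 dBV.

3 dBV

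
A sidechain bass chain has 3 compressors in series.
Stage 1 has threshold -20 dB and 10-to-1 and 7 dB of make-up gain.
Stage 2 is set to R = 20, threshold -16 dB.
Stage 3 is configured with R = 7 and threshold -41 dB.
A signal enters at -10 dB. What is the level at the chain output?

Stage 1: 10 dB above -20 dB, reduced 10:1 to 1 dB above → -19 dB; +7 dB make-up → -12 dB.
Stage 2: -12 dB is 4 dB over -16 dB; at 20:1 that becomes 0.2 dB over, giving -15.8 dB.
Stage 3: -15.8 dB is 25.2 dB over -41 dB; at 7:1 that becomes 3.6 dB over, giving -37.4 dB.

-37.4 dB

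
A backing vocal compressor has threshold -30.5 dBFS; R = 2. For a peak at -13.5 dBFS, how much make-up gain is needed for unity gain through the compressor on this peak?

Without make-up, output = threshold + overshoot/2 = -30.5 + 8.5 = -22 dBFS.
Gap to target: 8.5 dB.

8.5 dB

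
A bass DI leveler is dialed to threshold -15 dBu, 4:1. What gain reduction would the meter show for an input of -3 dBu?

9 dB

-3 dBu exceeds the threshold by 12 dB.
After 4:1 compression the overshoot becomes 12/4 = 3 dB.
Gain reduction = 12 − 3 = 9 dB.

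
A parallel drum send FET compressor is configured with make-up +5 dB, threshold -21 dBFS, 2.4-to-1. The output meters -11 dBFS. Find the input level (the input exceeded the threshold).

-9 dBFS

Remove make-up: -11 − 5 = -16 dBFS.
The compressed level sits -16 − (-21) = 5 dB over threshold.
Before 2.4:1 compression the overshoot was 5 × 2.4 = 12 dB, so input = -21 + 12 = -9 dBFS.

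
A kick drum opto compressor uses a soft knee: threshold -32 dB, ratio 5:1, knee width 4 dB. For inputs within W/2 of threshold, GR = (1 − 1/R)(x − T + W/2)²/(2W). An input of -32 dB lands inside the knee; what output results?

x − T + W/2 = -32 − (-32) + 2 = 2.
GR = (1 − 1/5) × 2² / 8 = 0.8 × 4 / 8 = 0.4 dB.
Output = -32 − 0.4 = -32.4 dB.

-32.4 dB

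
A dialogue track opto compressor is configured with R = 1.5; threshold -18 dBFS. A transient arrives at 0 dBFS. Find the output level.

0 dBFS sits 18 dB over threshold.
1.5:1 compression reduces that to 18/1.5 = 12 dB over.
Output = -18 + 12 = -6 dBFS.

-6 dBFS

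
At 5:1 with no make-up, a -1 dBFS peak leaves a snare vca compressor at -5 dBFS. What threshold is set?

-6 dBFS

Input is 5 dB above T (since output overshoot × R = input overshoot: (-5 − T)·5 = -1 − T gives T = -6 dBFS).
Check: -6 + (-1 − (-6))/5 = -6 + 1 = -5 dBFS. ✓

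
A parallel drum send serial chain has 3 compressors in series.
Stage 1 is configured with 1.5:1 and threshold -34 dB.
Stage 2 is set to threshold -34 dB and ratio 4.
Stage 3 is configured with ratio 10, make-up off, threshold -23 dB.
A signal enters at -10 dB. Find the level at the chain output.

-30 dB

Stage 1: 24 dB above -34 dB, reduced 1.5:1 to 16 dB above → -18 dB.
Stage 2: -18 dB is 16 dB over -34 dB; at 4:1 that becomes 4 dB over, giving -30 dB.
Stage 3: -30 dB ≤ -23 dB, so stage 3 doesn't engage; output -30 dB.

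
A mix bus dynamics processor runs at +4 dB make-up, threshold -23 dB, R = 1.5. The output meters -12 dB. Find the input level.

Before make-up, the level was -12 − 4 = -16 dB.
That's 7 dB above the -23 dB threshold.
Before 1.5:1 compression the overshoot was 7 × 1.5 = 10.5 dB, so input = -23 + 10.5 = -12.5 dB.

-12.5 dB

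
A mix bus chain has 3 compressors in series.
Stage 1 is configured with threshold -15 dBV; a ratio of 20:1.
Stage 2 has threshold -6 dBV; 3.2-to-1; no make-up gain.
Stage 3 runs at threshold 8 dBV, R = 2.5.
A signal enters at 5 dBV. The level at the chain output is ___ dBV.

-14 dBV

Stage 1: overshoot 20 dB → 20/20 = 1 dB → -14 dBV.
Stage 2: -14 dBV is at or below the -6 dBV threshold — no compression; output -14 dBV.
Stage 3: -14 dBV ≤ 8 dBV, so stage 3 doesn't engage; output -14 dBV.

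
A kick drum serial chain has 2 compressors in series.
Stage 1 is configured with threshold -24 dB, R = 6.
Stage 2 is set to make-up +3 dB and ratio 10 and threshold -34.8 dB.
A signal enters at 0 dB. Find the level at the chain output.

-30.32 dB

Stage 1: 0 dB is 24 dB over -24 dB; at 6:1 that becomes 4 dB over, giving -20 dB.
Stage 2: overshoot 14.8 dB → 14.8/10 = 1.48 dB → -33.32 dB; +3 dB make-up → -30.32 dB.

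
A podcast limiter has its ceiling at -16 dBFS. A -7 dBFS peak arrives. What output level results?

-16 dBFS

A brickwall limiter is an ∞:1 compressor: any input above the ceiling is clamped to -16 dBFS.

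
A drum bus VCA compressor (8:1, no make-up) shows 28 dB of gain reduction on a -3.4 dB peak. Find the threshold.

Input is 32 dB above T (since output overshoot × R = input overshoot: (-31.4 − T)·8 = -3.4 − T gives T = -35.4 dB).
Check: -35.4 + (-3.4 − (-35.4))/8 = -35.4 + 4 = -31.4 dB. ✓

-35.4 dB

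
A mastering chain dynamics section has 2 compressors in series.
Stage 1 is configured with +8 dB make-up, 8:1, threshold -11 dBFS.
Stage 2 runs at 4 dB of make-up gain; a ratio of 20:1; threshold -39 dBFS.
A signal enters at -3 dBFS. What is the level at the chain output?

Stage 1: -3 dBFS is 8 dB over -11 dBFS; at 8:1 that becomes 1 dB over, giving -10 dBFS; +8 dB make-up → -2 dBFS.
Stage 2: -2 dBFS is 37 dB over -39 dBFS; at 20:1 that becomes 1.85 dB over, giving -37.15 dBFS; +4 dB make-up → -33.15 dBFS.

-33.15 dBFS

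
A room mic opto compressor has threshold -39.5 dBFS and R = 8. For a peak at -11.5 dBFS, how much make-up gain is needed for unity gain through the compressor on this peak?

Overshoot 28 dB → 28/8 = 3.5 dB after compression, so the compressed level is -39.5 + 3.5 = -36 dBFS.
Make-up = target − compressed = -11.5 − (-36) = 24.5 dB.

24.5 dB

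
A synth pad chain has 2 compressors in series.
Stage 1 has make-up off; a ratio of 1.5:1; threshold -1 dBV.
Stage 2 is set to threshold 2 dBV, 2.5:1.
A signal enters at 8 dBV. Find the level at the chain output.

Stage 1: 8 dBV is 9 dB over -1 dBV; at 1.5:1 that becomes 6 dB over, giving 5 dBV.
Stage 2: overshoot 3 dB → 3/2.5 = 1.2 dB → 3.2 dBV.

3.2 dBV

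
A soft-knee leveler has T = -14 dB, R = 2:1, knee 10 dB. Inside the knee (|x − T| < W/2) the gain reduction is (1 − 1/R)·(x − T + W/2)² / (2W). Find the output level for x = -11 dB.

x − T + W/2 = -11 − (-14) + 5 = 8.
GR = (1 − 1/2) × 8² / 20 = 0.5 × 64 / 20 = 1.6 dB.
Output = -11 − 1.6 = -12.6 dB.

-12.6 dB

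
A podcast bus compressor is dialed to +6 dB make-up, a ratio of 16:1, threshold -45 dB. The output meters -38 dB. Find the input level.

-29 dB

Remove make-up: -38 − 6 = -44 dB.
That's 1 dB above the -45 dB threshold.
Undo the ratio: input overshoot = 1 × 16 = 16 dB, giving input = -29 dB.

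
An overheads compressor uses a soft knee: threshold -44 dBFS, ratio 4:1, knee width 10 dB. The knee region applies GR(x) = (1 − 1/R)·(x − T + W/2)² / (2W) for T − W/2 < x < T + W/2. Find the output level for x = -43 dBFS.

-44.35 dBFS

x − T + W/2 = -43 − (-44) + 5 = 6.
GR = (1 − 1/4) × 6² / 20 = 0.75 × 36 / 20 = 1.35 dB.
Output = -43 − 1.35 = -44.35 dBFS.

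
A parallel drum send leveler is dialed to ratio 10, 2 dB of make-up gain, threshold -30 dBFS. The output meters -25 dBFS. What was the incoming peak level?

Before make-up, the level was -25 − 2 = -27 dBFS.
Post-compression overshoot = -27 − (-30) = 3 dB.
Input overshoot = R × output overshoot = 30 dB → input = -30 + 30 = 0 dBFS.

0 dBFS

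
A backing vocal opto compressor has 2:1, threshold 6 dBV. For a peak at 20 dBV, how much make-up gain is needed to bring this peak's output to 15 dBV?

2 dB

The peak compresses to 6 + 14/2 = 13 dBV.
To reach 15 dBV requires 15 − 13 = 2 dB of make-up.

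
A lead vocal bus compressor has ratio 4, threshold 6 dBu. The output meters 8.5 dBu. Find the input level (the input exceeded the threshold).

The compressed level sits 8.5 − 6 = 2.5 dB over threshold.
Before 4:1 compression the overshoot was 2.5 × 4 = 10 dB, so input = 6 + 10 = 16 dBu.

16 dBu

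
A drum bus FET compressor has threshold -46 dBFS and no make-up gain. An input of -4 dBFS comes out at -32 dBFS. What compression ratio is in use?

Input overshoot = -4 − (-46) = 42 dB; output overshoot = -32 − (-46) = 14 dB.
Ratio = 42 / 14 = 3.

3:1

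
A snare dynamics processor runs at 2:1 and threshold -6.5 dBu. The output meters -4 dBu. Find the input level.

-1.5 dBu

The compressed level sits -4 − (-6.5) = 2.5 dB over threshold.
Input overshoot = R × output overshoot = 5 dB → input = -6.5 + 5 = -1.5 dBu.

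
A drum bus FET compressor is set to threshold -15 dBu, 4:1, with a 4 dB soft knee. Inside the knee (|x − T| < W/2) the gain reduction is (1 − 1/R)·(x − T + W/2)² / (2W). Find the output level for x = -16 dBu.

-16.09375 dBu

x − T + W/2 = -16 − (-15) + 2 = 1.
GR = (1 − 1/4) × 1² / 8 = 0.75 × 1 / 8 = 0.09375 dB.
Output = -16 − 0.09375 = -16.09375 dBu.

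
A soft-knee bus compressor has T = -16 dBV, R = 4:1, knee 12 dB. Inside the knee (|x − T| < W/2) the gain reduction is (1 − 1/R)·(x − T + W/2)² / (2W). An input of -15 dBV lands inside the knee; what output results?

-16.53125 dBV

x − T + W/2 = -15 − (-16) + 6 = 7.
GR = (1 − 1/4) × 7² / 24 = 0.75 × 49 / 24 = 1.53125 dB.
Output = -15 − 1.53125 = -16.53125 dBV.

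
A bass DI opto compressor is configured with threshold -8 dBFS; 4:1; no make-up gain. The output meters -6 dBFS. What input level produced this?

0 dBFS

The compressed level sits -6 − (-8) = 2 dB over threshold.
Before 4:1 compression the overshoot was 2 × 4 = 8 dB, so input = -8 + 8 = 0 dBFS.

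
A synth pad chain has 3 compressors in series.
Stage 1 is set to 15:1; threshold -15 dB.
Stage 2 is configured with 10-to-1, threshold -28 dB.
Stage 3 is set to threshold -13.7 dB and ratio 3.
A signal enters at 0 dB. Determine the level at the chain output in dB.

-26.6 dB

Stage 1: 15 dB above -15 dB, reduced 15:1 to 1 dB above → -14 dB.
Stage 2: -14 dB is 14 dB over -28 dB; at 10:1 that becomes 1.4 dB over, giving -26.6 dB.
Stage 3: -26.6 dB ≤ -13.7 dB, so stage 3 doesn't engage; output -26.6 dB.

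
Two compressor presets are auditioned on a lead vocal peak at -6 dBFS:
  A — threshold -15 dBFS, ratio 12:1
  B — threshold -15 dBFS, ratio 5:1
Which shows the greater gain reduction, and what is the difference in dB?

A: GR = 9 − 9/12 = 8.25 dB.
B: GR = 9 − 9/5 = 7.2 dB.
A applies 1.05 dB more gain reduction.

A, by 1.05 dB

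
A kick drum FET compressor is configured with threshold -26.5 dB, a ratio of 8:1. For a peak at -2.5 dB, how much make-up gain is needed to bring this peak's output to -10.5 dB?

13 dB

The peak compresses to -26.5 + 24/8 = -23.5 dB.
To reach -10.5 dB requires -10.5 − (-23.5) = 13 dB of make-up.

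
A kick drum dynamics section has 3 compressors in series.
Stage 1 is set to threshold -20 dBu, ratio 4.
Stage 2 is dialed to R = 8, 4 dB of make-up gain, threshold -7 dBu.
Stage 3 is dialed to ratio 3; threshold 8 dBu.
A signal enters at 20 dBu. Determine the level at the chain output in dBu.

Stage 1: overshoot 40 dB → 40/4 = 10 dB → -10 dBu.
Stage 2: below threshold (-10 ≤ -7); passes unchanged; make-up brings it to -6 dBu.
Stage 3: -6 dBu ≤ 8 dBu, so stage 3 doesn't engage; output -6 dBu.

-6 dBu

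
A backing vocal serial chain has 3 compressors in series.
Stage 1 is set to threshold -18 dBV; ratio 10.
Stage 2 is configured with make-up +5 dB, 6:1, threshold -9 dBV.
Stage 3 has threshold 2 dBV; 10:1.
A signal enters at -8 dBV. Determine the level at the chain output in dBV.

Stage 1: 10 dB above -18 dBV, reduced 10:1 to 1 dB above → -17 dBV.
Stage 2: below threshold (-17 ≤ -9); passes unchanged; make-up brings it to -12 dBV.
Stage 3: below threshold (-12 ≤ 2); passes unchanged; output -12 dBV.

-12 dBV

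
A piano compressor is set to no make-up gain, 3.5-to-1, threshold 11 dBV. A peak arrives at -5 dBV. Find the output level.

-5 dBV is 16 dB below the 11 dBV threshold, so no gain reduction is applied.
Output = input = -5 dBV.

-5 dBV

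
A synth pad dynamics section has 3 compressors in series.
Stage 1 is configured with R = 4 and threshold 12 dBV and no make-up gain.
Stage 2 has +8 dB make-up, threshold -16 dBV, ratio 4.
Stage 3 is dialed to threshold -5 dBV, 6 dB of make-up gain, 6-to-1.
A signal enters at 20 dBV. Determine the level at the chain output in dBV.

Stage 1: overshoot 8 dB → 8/4 = 2 dB → 14 dBV.
Stage 2: 30 dB above -16 dBV, reduced 4:1 to 7.5 dB above → -8.5 dBV; +8 dB make-up → -0.5 dBV.
Stage 3: -0.5 dBV is 4.5 dB over -5 dBV; at 6:1 that becomes 0.75 dB over, giving -4.25 dBV; +6 dB make-up → 1.75 dBV.

1.75 dBV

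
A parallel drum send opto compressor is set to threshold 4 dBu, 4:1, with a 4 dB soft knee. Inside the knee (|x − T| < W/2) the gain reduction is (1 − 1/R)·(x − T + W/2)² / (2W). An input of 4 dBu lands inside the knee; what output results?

x − T + W/2 = 4 − 4 + 2 = 2.
GR = (1 − 1/4) × 2² / 8 = 0.75 × 4 / 8 = 0.375 dB.
Output = 4 − 0.375 = 3.625 dBu.

3.625 dBu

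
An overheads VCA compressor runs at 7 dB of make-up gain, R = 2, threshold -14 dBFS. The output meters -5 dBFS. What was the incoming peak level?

Stripping the +7 dB make-up gives -12 dBFS at the gain stage.
That's 2 dB above the -14 dBFS threshold.
Input overshoot = R × output overshoot = 4 dB → input = -14 + 4 = -10 dBFS.

-10 dBFS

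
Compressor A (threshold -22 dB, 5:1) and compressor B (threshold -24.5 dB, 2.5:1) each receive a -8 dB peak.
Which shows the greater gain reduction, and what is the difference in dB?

A: overshoot 14 dB → output overshoot 2.8 dB → GR 11.2 dB.
B: overshoot 16.5 dB → output overshoot 6.6 dB → GR 9.9 dB.
A applies 1.3 dB more gain reduction.

A, by 1.3 dB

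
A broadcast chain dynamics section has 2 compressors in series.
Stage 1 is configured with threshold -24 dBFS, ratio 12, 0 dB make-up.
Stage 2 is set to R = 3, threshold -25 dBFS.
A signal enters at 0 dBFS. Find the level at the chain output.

-24 dBFS

Stage 1: overshoot 24 dB → 24/12 = 2 dB → -22 dBFS.
Stage 2: overshoot 3 dB → 3/3 = 1 dB → -24 dBFS.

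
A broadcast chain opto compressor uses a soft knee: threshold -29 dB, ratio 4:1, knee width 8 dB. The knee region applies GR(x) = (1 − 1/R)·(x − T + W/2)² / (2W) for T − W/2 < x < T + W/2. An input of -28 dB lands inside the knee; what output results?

-29.171875 dB

x − T + W/2 = -28 − (-29) + 4 = 5.
GR = (1 − 1/4) × 5² / 16 = 0.75 × 25 / 16 = 1.171875 dB.
Output = -28 − 1.171875 = -29.171875 dB.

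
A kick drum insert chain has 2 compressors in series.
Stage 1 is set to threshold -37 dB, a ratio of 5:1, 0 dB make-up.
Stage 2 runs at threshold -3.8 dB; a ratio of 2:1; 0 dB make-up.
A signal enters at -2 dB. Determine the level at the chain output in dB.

-30 dB

Stage 1: -2 dB is 35 dB over -37 dB; at 5:1 that becomes 7 dB over, giving -30 dB.
Stage 2: -30 dB is at or below the -3.8 dB threshold — no compression; output -30 dB.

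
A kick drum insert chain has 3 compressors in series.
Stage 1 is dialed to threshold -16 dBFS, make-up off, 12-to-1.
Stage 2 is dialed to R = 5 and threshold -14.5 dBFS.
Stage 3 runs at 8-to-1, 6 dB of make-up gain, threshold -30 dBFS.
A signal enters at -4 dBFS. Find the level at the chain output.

Stage 1: -4 dBFS is 12 dB over -16 dBFS; at 12:1 that becomes 1 dB over, giving -15 dBFS.
Stage 2: below threshold (-15 ≤ -14.5); passes unchanged; output -15 dBFS.
Stage 3: -15 dBFS is 15 dB over -30 dBFS; at 8:1 that becomes 1.875 dB over, giving -28.125 dBFS; +6 dB make-up → -22.125 dBFS.

-22.125 dBFS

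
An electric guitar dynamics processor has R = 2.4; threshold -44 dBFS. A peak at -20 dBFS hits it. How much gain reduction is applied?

14 dB

Overshoot = -20 − (-44) = 24 dB.
After 2.4:1 compression the overshoot becomes 24/2.4 = 10 dB.
Gain reduction = 24 − 10 = 14 dB.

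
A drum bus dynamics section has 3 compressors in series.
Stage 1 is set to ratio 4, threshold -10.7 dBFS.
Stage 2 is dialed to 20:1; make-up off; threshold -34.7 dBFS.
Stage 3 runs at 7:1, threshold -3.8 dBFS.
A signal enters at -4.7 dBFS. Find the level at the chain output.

Stage 1: 6 dB above -10.7 dBFS, reduced 4:1 to 1.5 dB above → -9.2 dBFS.
Stage 2: overshoot 25.5 dB → 25.5/20 = 1.275 dB → -33.425 dBFS.
Stage 3: -33.425 dBFS is at or below the -3.8 dBFS threshold — no compression; output -33.425 dBFS.

-33.425 dBFS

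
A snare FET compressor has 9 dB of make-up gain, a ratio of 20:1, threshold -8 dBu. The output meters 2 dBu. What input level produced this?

12 dBu

Remove make-up: 2 − 9 = -7 dBu.
The compressed level sits -7 − (-8) = 1 dB over threshold.
Before 20:1 compression the overshoot was 1 × 20 = 20 dB, so input = -8 + 20 = 12 dBu.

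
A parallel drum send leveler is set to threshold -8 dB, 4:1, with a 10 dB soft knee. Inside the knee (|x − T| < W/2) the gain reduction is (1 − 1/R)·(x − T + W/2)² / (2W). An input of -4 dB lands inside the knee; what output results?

x − T + W/2 = -4 − (-8) + 5 = 9.
GR = (1 − 1/4) × 9² / 20 = 0.75 × 81 / 20 = 3.0375 dB.
Output = -4 − 3.0375 = -7.0375 dB.

-7.0375 dB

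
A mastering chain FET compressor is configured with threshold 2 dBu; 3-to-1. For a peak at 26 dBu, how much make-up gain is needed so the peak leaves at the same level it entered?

The peak compresses to 2 + 24/3 = 10 dBu.
To reach 26 dBu requires 26 − 10 = 16 dB of make-up.

16 dB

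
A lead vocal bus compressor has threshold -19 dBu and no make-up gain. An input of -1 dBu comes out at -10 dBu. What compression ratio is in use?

2:1

Input overshoot = -1 − (-19) = 18 dB; output overshoot = -10 − (-19) = 9 dB.
Ratio = 18 / 9 = 2.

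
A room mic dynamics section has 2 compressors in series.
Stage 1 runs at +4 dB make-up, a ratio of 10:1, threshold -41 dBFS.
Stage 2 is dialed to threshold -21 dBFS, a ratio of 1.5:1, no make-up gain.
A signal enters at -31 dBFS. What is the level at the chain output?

-36 dBFS

Stage 1: -31 dBFS is 10 dB over -41 dBFS; at 10:1 that becomes 1 dB over, giving -40 dBFS; +4 dB make-up → -36 dBFS.
Stage 2: -36 dBFS ≤ -21 dBFS, so stage 2 doesn't engage; output -36 dBFS.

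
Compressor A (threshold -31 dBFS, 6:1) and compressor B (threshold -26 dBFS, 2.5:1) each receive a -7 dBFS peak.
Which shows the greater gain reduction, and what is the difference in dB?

A: overshoot 24 dB → output overshoot 4 dB → GR 20 dB.
B: overshoot 19 dB → output overshoot 7.6 dB → GR 11.4 dB.
A reduces 8.6 dB more.

A, by 8.6 dB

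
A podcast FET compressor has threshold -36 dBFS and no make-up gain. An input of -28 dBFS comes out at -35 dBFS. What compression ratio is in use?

Input overshoot = -28 − (-36) = 8 dB; output overshoot = -35 − (-36) = 1 dB.
Ratio = 8 / 1 = 8.

8:1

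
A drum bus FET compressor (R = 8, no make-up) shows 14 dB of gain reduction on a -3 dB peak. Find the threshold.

Input is 16 dB above T (since output overshoot × R = input overshoot: (-17 − T)·8 = -3 − T gives T = -19 dB).
Check: -19 + (-3 − (-19))/8 = -19 + 2 = -17 dB. ✓

-19 dB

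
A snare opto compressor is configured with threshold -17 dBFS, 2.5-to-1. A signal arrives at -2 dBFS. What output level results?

The input is 15 dB above the -17 dBFS threshold.
At 2.5:1 the overshoot is divided by 2.5, leaving 6 dB above threshold.
So the level is -17 + 6 = -11 dBFS.

-11 dBFS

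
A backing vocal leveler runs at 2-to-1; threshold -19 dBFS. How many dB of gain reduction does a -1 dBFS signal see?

The signal is 18 dB above threshold.
After 2:1 compression the overshoot becomes 18/2 = 9 dB.
So the signal is attenuated by 18 − 9 = 9 dB.

9 dB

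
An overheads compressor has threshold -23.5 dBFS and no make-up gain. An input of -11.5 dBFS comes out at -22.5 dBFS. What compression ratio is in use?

12:1

Input overshoot = -11.5 − (-23.5) = 12 dB; output overshoot = -22.5 − (-23.5) = 1 dB.
Ratio = 12 / 1 = 12.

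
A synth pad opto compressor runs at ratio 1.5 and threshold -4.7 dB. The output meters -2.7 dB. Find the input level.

That's 2 dB above the -4.7 dB threshold.
Before 1.5:1 compression the overshoot was 2 × 1.5 = 3 dB, so input = -4.7 + 3 = -1.7 dB.

-1.7 dB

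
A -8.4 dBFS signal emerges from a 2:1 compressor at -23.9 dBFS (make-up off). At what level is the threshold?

-39.4 dBFS

Gain reduction = -8.4 − (-23.9) = 15.5 dB; output overshoot = GR / (R − 1) = 15.5 / 1 = 15.5 dB.
Threshold = output − output overshoot = -23.9 − 15.5 = -39.4 dBFS.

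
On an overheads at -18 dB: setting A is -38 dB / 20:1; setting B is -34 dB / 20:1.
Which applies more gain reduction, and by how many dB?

A, by 3.8 dB

A: 20 dB over, compressed to 1 dB over, so 19 dB of GR.
B: 16 dB over, compressed to 0.8 dB over, so 15.2 dB of GR.
A reduces 3.8 dB more.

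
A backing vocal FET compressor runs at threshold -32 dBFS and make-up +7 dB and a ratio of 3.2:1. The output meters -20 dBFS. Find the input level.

-16 dBFS

Remove make-up: -20 − 7 = -27 dBFS.
The compressed level sits -27 − (-32) = 5 dB over threshold.
Undo the ratio: input overshoot = 5 × 3.2 = 16 dB, giving input = -16 dBFS.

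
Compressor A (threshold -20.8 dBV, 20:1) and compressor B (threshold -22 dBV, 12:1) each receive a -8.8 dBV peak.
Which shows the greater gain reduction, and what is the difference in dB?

B, by 0.7 dB

A: overshoot 12 dB → output overshoot 0.6 dB → GR 11.4 dB.
B: overshoot 13.2 dB → output overshoot 1.1 dB → GR 12.1 dB.
Difference: 0.7 dB in favour of B.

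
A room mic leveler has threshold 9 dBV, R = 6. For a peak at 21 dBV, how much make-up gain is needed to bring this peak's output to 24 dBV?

The peak compresses to 9 + 12/6 = 11 dBV.
To reach 24 dBV requires 24 − 11 = 13 dB of make-up.

13 dB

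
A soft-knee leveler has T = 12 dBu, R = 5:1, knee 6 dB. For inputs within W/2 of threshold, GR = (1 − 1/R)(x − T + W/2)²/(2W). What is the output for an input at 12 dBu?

11.4 dBu

x − T + W/2 = 12 − 12 + 3 = 3.
GR = (1 − 1/5) × 3² / 12 = 0.8 × 9 / 12 = 0.6 dB.
Output = 12 − 0.6 = 11.4 dBu.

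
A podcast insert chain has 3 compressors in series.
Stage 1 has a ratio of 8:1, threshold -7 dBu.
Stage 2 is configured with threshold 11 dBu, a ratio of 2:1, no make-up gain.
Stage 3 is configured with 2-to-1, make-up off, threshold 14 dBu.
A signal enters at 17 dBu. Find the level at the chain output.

Stage 1: 17 dBu is 24 dB over -7 dBu; at 8:1 that becomes 3 dB over, giving -4 dBu.
Stage 2: -4 dBu is at or below the 11 dBu threshold — no compression; output -4 dBu.
Stage 3: -4 dBu is at or below the 14 dBu threshold — no compression; output -4 dBu.

-4 dBu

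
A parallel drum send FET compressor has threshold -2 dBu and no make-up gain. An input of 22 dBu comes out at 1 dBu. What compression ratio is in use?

Input overshoot = 22 − (-2) = 24 dB; output overshoot = 1 − (-2) = 3 dB.
Ratio = 24 / 3 = 8.

8:1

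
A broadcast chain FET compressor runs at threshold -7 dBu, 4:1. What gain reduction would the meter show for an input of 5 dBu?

9 dB

5 dBu exceeds the threshold by 12 dB.
At 4:1, output sits 12/4 = 3 dB above threshold.
GR = overshoot in − overshoot out = 12 − 3 = 9 dB.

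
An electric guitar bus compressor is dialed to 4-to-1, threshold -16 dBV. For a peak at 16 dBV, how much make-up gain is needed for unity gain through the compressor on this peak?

Overshoot 32 dB → 32/4 = 8 dB after compression, so the compressed level is -16 + 8 = -8 dBV.
Make-up = target − compressed = 16 − (-8) = 24 dB.

24 dB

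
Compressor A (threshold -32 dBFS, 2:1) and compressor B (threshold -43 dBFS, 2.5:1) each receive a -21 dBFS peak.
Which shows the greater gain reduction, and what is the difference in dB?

A: 11 dB over, compressed to 5.5 dB over, so 5.5 dB of GR.
B: 22 dB over, compressed to 8.8 dB over, so 13.2 dB of GR.
B applies 7.7 dB more gain reduction.

B, by 7.7 dB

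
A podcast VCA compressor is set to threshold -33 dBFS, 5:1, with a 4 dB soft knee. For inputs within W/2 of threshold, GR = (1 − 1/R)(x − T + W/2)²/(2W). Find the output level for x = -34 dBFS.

x − T + W/2 = -34 − (-33) + 2 = 1.
GR = (1 − 1/5) × 1² / 8 = 0.8 × 1 / 8 = 0.1 dB.
Output = -34 − 0.1 = -34.1 dBFS.

-34.1 dBFS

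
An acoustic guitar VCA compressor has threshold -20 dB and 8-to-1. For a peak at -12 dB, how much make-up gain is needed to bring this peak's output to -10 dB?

Overshoot 8 dB → 8/8 = 1 dB after compression, so the compressed level is -20 + 1 = -19 dB.
Make-up = target − compressed = -10 − (-19) = 9 dB.

9 dB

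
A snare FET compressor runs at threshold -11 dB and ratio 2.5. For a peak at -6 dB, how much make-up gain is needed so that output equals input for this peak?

3 dB

Without make-up, output = threshold + overshoot/2.5 = -11 + 2 = -9 dB.
Gap to target: 3 dB.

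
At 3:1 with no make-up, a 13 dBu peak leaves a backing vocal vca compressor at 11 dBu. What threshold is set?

Input is 3 dB above T (since output overshoot × R = input overshoot: (11 − T)·3 = 13 − T gives T = 10 dBu).
Check: 10 + (13 − 10)/3 = 10 + 1 = 11 dBu. ✓

10 dBu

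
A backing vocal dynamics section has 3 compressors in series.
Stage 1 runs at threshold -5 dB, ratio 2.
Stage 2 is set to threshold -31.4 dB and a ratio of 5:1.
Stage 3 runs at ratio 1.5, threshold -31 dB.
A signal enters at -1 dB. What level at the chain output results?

Stage 1: -1 dB is 4 dB over -5 dB; at 2:1 that becomes 2 dB over, giving -3 dB.
Stage 2: overshoot 28.4 dB → 28.4/5 = 5.68 dB → -25.72 dB.
Stage 3: overshoot 5.28 dB → 5.28/1.5 = 3.52 dB → -27.48 dB.

-27.48 dB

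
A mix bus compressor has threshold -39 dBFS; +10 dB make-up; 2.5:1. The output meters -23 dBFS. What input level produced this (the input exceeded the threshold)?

Stripping the +10 dB make-up gives -33 dBFS at the gain stage.
That's 6 dB above the -39 dBFS threshold.
Before 2.5:1 compression the overshoot was 6 × 2.5 = 15 dB, so input = -39 + 15 = -24 dBFS.

-24 dBFS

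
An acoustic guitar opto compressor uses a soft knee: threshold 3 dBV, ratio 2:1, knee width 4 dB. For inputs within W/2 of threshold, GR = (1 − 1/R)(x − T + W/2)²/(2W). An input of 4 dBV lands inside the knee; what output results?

x − T + W/2 = 4 − 3 + 2 = 3.
GR = (1 − 1/2) × 3² / 8 = 0.5 × 9 / 8 = 0.5625 dB.
Output = 4 − 0.5625 = 3.4375 dBV.

3.4375 dBV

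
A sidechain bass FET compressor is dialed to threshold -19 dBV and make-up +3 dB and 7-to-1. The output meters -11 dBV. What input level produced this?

16 dBV

Before make-up, the level was -11 − 3 = -14 dBV.
That's 5 dB above the -19 dBV threshold.
Undo the ratio: input overshoot = 5 × 7 = 35 dB, giving input = 16 dBV.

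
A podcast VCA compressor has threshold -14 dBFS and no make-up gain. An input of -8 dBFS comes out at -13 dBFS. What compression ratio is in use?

Input overshoot = -8 − (-14) = 6 dB; output overshoot = -13 − (-14) = 1 dB.
Ratio = 6 / 1 = 6.

6:1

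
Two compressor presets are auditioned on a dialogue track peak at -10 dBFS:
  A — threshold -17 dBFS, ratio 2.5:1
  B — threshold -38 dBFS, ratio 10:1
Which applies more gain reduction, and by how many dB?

A: GR = 7 − 7/2.5 = 4.2 dB.
B: GR = 28 − 28/10 = 25.2 dB.
B applies 21 dB more gain reduction.

B, by 21 dB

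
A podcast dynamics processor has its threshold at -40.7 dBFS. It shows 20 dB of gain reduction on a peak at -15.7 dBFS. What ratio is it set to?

Input overshoot = -15.7 − (-40.7) = 25 dB.
Output overshoot = 25 − 20 = 5 dB.
Ratio = input overshoot / output overshoot = 25 / 5 = 5.

5:1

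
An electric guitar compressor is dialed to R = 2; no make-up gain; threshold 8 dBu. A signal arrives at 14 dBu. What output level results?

11 dBu

Overshoot: 14 − 8 = 6 dB.
At 2:1 the overshoot is divided by 2, leaving 3 dB above threshold.
That puts the output at 11 dBu.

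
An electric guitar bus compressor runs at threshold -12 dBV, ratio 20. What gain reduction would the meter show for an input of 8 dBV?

8 dBV exceeds the threshold by 20 dB.
After 20:1 compression the overshoot becomes 20/20 = 1 dB.
So the signal is attenuated by 20 − 1 = 19 dB.

19 dB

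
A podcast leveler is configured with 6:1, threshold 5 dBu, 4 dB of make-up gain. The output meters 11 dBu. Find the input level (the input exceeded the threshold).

Remove make-up: 11 − 4 = 7 dBu.
Post-compression overshoot = 7 − 5 = 2 dB.
Before 6:1 compression the overshoot was 2 × 6 = 12 dB, so input = 5 + 12 = 17 dBu.

17 dBu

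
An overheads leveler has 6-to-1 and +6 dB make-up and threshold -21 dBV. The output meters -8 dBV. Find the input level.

21 dBV

Stripping the +6 dB make-up gives -14 dBV at the gain stage.
The compressed level sits -14 − (-21) = 7 dB over threshold.
Input overshoot = R × output overshoot = 42 dB → input = -21 + 42 = 21 dBV.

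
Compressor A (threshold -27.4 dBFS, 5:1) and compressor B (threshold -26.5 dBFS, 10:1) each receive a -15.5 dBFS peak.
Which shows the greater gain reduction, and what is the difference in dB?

B, by 0.38 dB

A: overshoot 11.9 dB → output overshoot 2.38 dB → GR 9.52 dB.
B: overshoot 11 dB → output overshoot 1.1 dB → GR 9.9 dB.
Difference: 0.38 dB in favour of B.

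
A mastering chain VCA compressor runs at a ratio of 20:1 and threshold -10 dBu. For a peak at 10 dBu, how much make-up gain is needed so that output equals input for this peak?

Without make-up, output = threshold + overshoot/20 = -10 + 1 = -9 dBu.
Gap to target: 19 dB.

19 dB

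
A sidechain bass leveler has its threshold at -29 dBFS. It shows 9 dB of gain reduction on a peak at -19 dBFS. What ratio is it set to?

10:1

Input overshoot = -19 − (-29) = 10 dB.
Output overshoot = 10 − 9 = 1 dB.
Ratio = input overshoot / output overshoot = 10 / 1 = 10.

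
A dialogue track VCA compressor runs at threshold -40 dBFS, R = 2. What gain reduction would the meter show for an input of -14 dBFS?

13 dB

Overshoot = -14 − (-40) = 26 dB.
A 2:1 ratio leaves 13 dB of that excess.
So the signal is attenuated by 26 − 13 = 13 dB.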